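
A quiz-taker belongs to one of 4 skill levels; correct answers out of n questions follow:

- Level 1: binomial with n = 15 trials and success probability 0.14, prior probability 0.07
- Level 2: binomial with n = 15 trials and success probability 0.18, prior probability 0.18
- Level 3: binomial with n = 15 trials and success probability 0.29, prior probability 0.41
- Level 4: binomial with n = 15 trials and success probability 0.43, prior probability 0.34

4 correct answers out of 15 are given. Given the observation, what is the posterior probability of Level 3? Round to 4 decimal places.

0.5708

Apply Bayes' rule: the posterior for each component is proportional to its prior times its likelihood at x.
Evaluate each component's likelihood at the observed value:
  p_1 = C(15,4)·0.14^4·0.86^11 = 1365·0.00038416·0.190319 = 0.0997994
  p_2 = C(15,4)·0.18^4·0.82^11 = 1365·0.00104976·0.112707 = 0.161501
  p_3 = C(15,4)·0.29^4·0.71^11 = 1365·0.00707281·0.0231122 = 0.223134
  p_4 = C(15,4)·0.43^4·0.57^11 = 1365·0.034188·0.00206359 = 0.0963008
Unnormalised posteriors:
  w_1·p_1 = 0.07 × 0.0997994 = 0.00698596
  w_2·p_2 = 0.18 × 0.161501 = 0.0290702
  w_3·p_3 = 0.41 × 0.223134 = 0.0914851
  w_4·p_4 = 0.34 × 0.0963008 = 0.0327423
Evidence: 0.00698596 + 0.0290702 + 0.0914851 + 0.0327423 = 0.160283
So the posterior for Level 3 is 0.0914851 / 0.160283 ≈ 0.5708.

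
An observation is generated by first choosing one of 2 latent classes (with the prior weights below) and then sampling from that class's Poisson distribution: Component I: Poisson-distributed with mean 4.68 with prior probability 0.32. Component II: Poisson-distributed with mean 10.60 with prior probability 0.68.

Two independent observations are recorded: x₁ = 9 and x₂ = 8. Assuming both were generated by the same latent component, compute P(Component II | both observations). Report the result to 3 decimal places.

0.943

Apply Bayes' rule: the posterior for each component is proportional to its prior times its likelihood at x.
Since both observations come from the same component, the likelihood for component k is f_k(x₁)·f_k(x₂).
  p_I = [e^(−4.68)·4.68^9/9! = 0.0275392] × [0.05296] = 0.00145848
  p_II = [e^(−10.60)·10.60^9/9! = 0.116003] × [0.0984929] = 0.0114254
Unnormalised posteriors:
  P(Z=I)·p_I = 0.32 × 0.00145848 = 0.000466713
  P(Z=II)·p_II = 0.68 × 0.0114254 = 0.0077693
Denominator: 0.000466713 + 0.0077693 = 0.00823602
P(Component II | x₁, x₂) ≈ 0.943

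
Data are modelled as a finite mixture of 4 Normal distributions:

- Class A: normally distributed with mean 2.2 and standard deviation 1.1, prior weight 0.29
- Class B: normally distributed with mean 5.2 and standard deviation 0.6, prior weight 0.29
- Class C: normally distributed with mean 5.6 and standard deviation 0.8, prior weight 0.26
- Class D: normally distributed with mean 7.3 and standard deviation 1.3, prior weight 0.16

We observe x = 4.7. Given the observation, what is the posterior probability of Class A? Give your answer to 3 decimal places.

0.036

Apply Bayes' rule: the posterior for each component is proportional to its prior times its likelihood at x.
Evaluate each component's likelihood at the observed value:
  L_A = (1/(1.1·√(2π)))·exp(−(4.7−2.2)²/(2·1.1²)) = 0.362675·exp(-2.58264) = 0.0274087
  L_B = (1/(0.6·√(2π)))·exp(−(4.7−5.2)²/(2·0.6²)) = 0.664904·exp(-0.34722) = 0.469853
  L_C = (1/(0.8·√(2π)))·exp(−(4.7−5.6)²/(2·0.8²)) = 0.498678·exp(-0.63281) = 0.264846
  L_D = (1/(1.3·√(2π)))·exp(−(4.7−7.3)²/(2·1.3²)) = 0.306879·exp(-2.00000) = 0.0415315
Unnormalised posteriors:
  P(Z=A)·L_A = 0.29 × 0.0274087 = 0.00794853
  P(Z=B)·L_B = 0.29 × 0.469853 = 0.136257
  P(Z=C)·L_C = 0.26 × 0.264846 = 0.0688599
  P(Z=D)·L_D = 0.16 × 0.0415315 = 0.00664504
Denominator: 0.00794853 + 0.136257 + 0.0688599 + 0.00664504 = 0.219711
So the posterior for Class A is 0.00794853 / 0.219711 ≈ 0.036.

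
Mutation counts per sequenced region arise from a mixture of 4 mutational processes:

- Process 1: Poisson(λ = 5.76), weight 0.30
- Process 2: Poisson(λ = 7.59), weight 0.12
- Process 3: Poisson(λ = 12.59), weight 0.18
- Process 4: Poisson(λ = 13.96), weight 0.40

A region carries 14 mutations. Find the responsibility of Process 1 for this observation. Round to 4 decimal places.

Posterior ∝ prior × likelihood, so P(k | x) ∝ P(Z=k) f_k(x); normalise over all components.
Poisson probabilities:
  L_1 = e^(−5.76)·5.76^14/14! = 0.00159945
  L_2 = e^(−7.59)·7.59^14/14! = 0.012209
  L_3 = e^(−12.59)·12.59^14/14! = 0.0982165
  L_4 = e^(−13.96)·13.96^14/14! = 0.105983
Unnormalised posteriors:
  P(Z=1)·L_1 = 0.30 × 0.00159945 = 0.000479834
  P(Z=2)·L_2 = 0.12 × 0.012209 = 0.00146508
  P(Z=3)·L_3 = 0.18 × 0.0982165 = 0.017679
  P(Z=4)·L_4 = 0.40 × 0.105983 = 0.0423932
Evidence: 0.000479834 + 0.00146508 + 0.017679 + 0.0423932 = 0.0620171
So the posterior for Process 1 is 0.000479834 / 0.0620171 ≈ 0.0077.

0.0077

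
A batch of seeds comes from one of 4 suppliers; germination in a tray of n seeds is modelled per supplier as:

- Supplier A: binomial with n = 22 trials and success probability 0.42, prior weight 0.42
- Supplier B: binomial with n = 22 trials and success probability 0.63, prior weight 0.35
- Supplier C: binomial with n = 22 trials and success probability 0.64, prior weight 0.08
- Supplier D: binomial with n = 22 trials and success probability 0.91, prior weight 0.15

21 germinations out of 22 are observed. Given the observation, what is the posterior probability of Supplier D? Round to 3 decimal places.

Posterior ∝ prior × likelihood, so P(k | x) ∝ π_k f_k(x); normalise over all components.
Evaluate each component's likelihood at the observed value:
  f_A = C(22,21)·0.42^21·0.58^1 = 22·1.22528e-08·0.58 = 1.56346e-07
  f_B = C(22,21)·0.63^21·0.37^1 = 22·6.11155e-05·0.37 = 0.00049748
  f_C = C(22,21)·0.64^21·0.36^1 = 22·8.50706e-05·0.36 = 0.000673759
  f_D = C(22,21)·0.91^21·0.09^1 = 22·0.137997·0.09 = 0.273234
Prior × likelihood for each component:
  π_A·f_A = 0.42 × 1.56346e-07 = 6.56652e-08
  π_B·f_B = 0.35 × 0.00049748 = 0.000174118
  π_C·f_C = 0.08 × 0.000673759 = 5.39007e-05
  π_D·f_D = 0.15 × 0.273234 = 0.0409851
Normaliser: 6.56652e-08 + 0.000174118 + 5.39007e-05 + 0.0409851 = 0.0412132
Responsibility of Supplier D: 0.0409851 / 0.0412132 ≈ 0.994

0.994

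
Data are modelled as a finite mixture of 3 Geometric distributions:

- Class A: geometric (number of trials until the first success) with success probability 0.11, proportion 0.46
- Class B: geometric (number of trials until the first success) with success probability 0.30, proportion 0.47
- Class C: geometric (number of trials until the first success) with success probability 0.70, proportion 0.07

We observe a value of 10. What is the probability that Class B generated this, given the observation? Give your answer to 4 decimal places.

0.2430

Apply Bayes' rule: the posterior for each component is proportional to its prior times its likelihood at x.
Component likelihoods at x = 10:
  L_A = 0.0385392
  L_B = 0.0121061
  L_C = 1.37781e-05
Unnormalised posteriors:
  w_A·L_A = 0.46 × 0.0385392 = 0.017728
  w_B·L_B = 0.47 × 0.0121061 = 0.00568986
  w_C·L_C = 0.07 × 1.37781e-05 = 9.64467e-07
Evidence: 0.017728 + 0.00568986 + 9.64467e-07 = 0.0234189
Responsibility of Class B: 0.00568986 / 0.0234189 ≈ 0.2430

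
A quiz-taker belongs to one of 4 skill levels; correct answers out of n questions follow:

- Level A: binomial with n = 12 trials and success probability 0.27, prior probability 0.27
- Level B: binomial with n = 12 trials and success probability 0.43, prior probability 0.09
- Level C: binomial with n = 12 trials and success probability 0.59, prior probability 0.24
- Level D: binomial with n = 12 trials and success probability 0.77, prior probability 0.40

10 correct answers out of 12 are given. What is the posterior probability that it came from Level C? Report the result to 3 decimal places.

P(component k | x) = π_k·f_k(x) / marginal(x), where marginal(x) = Σ_j π_j·f_j(x).
Binomial probabilities:
  p_A = 7.24148e-05
  p_B = 0.00463424
  p_C = 0.0567064
  p_D = 0.255804
Unnormalised posteriors:
  π_A·p_A = 0.27 × 7.24148e-05 = 1.9552e-05
  π_B·p_B = 0.09 × 0.00463424 = 0.000417081
  π_C·p_C = 0.24 × 0.0567064 = 0.0136095
  π_D·p_D = 0.40 × 0.255804 = 0.102321
Sum: 1.9552e-05 + 0.000417081 + 0.0136095 + 0.102321 = 0.116368
P(Level C | the observation) = 0.0136095 / 0.116368 ≈ 0.117

0.117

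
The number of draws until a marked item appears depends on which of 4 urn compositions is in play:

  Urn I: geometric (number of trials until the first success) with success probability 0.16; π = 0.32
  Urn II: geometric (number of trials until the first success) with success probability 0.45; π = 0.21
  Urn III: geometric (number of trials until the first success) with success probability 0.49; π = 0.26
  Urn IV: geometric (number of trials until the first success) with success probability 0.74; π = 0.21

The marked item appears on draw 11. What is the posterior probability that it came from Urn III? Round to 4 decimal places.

Posterior ∝ prior × likelihood, so P(k | x) ∝ π_k f_k(x); normalise over all components.
Geometric probabilities:
  L_I = 0.0279842
  L_II = 0.00113983
  L_III = 0.000583308
  L_IV = 1.04464e-06
Prior × likelihood for each component:
  π_I·L_I = 0.32 × 0.0279842 = 0.00895494
  π_II·L_II = 0.21 × 0.00113983 = 0.000239364
  π_III·L_III = 0.26 × 0.000583308 = 0.00015166
  π_IV·L_IV = 0.21 × 1.04464e-06 = 2.19374e-07
Sum: 0.00895494 + 0.000239364 + 0.00015166 + 2.19374e-07 = 0.00934619
P(Urn III | x) = 0.00015166 / 0.00934619 ≈ 0.0162

0.0162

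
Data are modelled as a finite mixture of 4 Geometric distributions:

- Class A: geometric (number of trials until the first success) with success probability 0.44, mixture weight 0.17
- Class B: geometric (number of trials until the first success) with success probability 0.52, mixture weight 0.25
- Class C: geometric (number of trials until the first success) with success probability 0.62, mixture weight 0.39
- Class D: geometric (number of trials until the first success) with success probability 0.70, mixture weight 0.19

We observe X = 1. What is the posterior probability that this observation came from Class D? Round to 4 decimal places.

By Bayes' theorem, P(k | x) = P(Z=k) f_k(x) / Σ_j P(Z=j) f_j(x).
Geometric probabilities:
  f_A = 0.44·(1−0.44)^0 = 0.44·1 = 0.44
  f_B = 0.52·(1−0.52)^0 = 0.52·1 = 0.52
  f_C = 0.62·(1−0.62)^0 = 0.62·1 = 0.62
  f_D = 0.70·(1−0.70)^0 = 0.70·1 = 0.7
Multiply by the mixture weights:
  P(Z=A)·f_A = 0.17 × 0.44 = 0.0748
  P(Z=B)·f_B = 0.25 × 0.52 = 0.13
  P(Z=C)·f_C = 0.39 × 0.62 = 0.2418
  P(Z=D)·f_D = 0.19 × 0.7 = 0.133
Denominator: 0.0748 + 0.13 + 0.2418 + 0.133 = 0.5796
P(Class D | the observation) ≈ 0.2295

0.2295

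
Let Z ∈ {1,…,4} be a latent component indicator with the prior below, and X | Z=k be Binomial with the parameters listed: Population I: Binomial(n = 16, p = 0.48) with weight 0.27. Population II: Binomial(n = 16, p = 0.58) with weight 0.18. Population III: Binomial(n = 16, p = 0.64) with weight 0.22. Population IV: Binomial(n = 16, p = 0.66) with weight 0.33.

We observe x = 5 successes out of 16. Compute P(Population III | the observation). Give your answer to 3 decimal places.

0.047

P(component k | x) = π_k·f_k(x) / marginal(x), where marginal(x) = Σ_j π_j·f_j(x).
Evaluate each component's likelihood at the observed value:
  p_I = C(16,5)·0.48^5·0.52^11 = 4368·0.0254804·0.000751687 = 0.0836615
  p_II = C(16,5)·0.58^5·0.42^11 = 4368·0.0656357·7.17368e-05 = 0.0205667
  p_III = C(16,5)·0.64^5·0.36^11 = 4368·0.107374·1.31622e-05 = 0.0061732
  p_IV = C(16,5)·0.66^5·0.34^11 = 4368·0.125233·7.01888e-06 = 0.00383946
Weight by the priors:
  π_I·p_I = 0.27 × 0.0836615 = 0.0225886
  π_II·p_II = 0.18 × 0.0205667 = 0.00370201
  π_III·p_III = 0.22 × 0.0061732 = 0.0013581
  π_IV·p_IV = 0.33 × 0.00383946 = 0.00126702
Evidence: 0.0225886 + 0.00370201 + 0.0013581 + 0.00126702 = 0.0289157
P(Population III | data) = 0.0013581 / 0.0289157 ≈ 0.047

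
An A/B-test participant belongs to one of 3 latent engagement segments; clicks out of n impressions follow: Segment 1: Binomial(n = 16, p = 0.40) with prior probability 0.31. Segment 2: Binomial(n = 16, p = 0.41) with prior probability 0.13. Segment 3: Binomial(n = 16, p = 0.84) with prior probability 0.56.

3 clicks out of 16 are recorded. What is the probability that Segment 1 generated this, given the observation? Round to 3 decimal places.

0.734

Posterior ∝ prior × likelihood, so P(k | x) ∝ P(Z=k) f_k(x); normalise over all components.
Binomial probabilities:
  L_1 = 0.0468095
  L_2 = 0.040515
  L_3 = 1.49481e-08
Weight by the priors:
  P(Z=1)·L_1 = 0.31 × 0.0468095 = 0.014511
  P(Z=2)·L_2 = 0.13 × 0.040515 = 0.00526695
  P(Z=3)·L_3 = 0.56 × 1.49481e-08 = 8.37093e-09
Denominator: 0.014511 + 0.00526695 + 8.37093e-09 = 0.0197779
P(Segment 1 | data) ≈ 0.734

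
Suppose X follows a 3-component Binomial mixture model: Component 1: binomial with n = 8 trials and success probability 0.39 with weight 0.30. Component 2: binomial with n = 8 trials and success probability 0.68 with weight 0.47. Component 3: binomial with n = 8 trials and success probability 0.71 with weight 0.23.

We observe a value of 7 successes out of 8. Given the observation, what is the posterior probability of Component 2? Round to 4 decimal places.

0.6155

P(component k | x) = w_k·f_k(x) / marginal(x), where marginal(x) = Σ_j w_j·f_j(x).
Binomial probabilities:
  p_1 = C(8,7)·0.39^7·0.61^1 = 8·0.00137231·0.61 = 0.00669687
  p_2 = C(8,7)·0.68^7·0.32^1 = 8·0.0672299·0.32 = 0.172109
  p_3 = C(8,7)·0.71^7·0.29^1 = 8·0.0909512·0.29 = 0.211007
Multiply by the mixture weights:
  w_1·p_1 = 0.30 × 0.00669687 = 0.00200906
  w_2·p_2 = 0.47 × 0.172109 = 0.080891
  w_3·p_3 = 0.23 × 0.211007 = 0.0485316
Evidence: 0.00200906 + 0.080891 + 0.0485316 = 0.131432
So the posterior for Component 2 is 0.080891 / 0.131432 ≈ 0.6155.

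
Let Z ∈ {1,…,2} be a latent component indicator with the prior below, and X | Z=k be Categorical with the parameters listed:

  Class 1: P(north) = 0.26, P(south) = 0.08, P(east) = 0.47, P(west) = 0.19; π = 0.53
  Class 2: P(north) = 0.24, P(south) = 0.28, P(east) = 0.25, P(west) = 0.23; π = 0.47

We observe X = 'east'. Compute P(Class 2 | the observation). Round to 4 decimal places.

0.3205

The responsibility of component k is w_k f_k(x) divided by Σ_j w_j f_j(x).
Categorical probabilities:
  p_1 = 0.47
  p_2 = 0.25
Weight by the priors:
  w_1·p_1 = 0.53 × 0.47 = 0.2491
  w_2·p_2 = 0.47 × 0.25 = 0.1175
Evidence: 0.2491 + 0.1175 = 0.3666
So the posterior for Class 2 is 0.1175 / 0.3666 ≈ 0.3205.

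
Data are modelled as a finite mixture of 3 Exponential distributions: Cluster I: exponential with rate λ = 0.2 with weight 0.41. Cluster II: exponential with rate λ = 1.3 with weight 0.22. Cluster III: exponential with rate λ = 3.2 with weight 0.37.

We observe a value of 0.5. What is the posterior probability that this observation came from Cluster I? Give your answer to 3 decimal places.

0.160

Apply Bayes' rule: the posterior for each component is proportional to its prior times its likelihood at x.
Exponential densities:
  L_I = 0.2·e^(−0.2·0.5) = 0.2·e^(−0.1000) = 0.180967
  L_II = 1.3·e^(−1.3·0.5) = 1.3·e^(−0.6500) = 0.67866
  L_III = 3.2·e^(−3.2·0.5) = 3.2·e^(−1.6000) = 0.646069
Prior × likelihood for each component:
  w_I·L_I = 0.41 × 0.180967 = 0.0741967
  w_II·L_II = 0.22 × 0.67866 = 0.149305
  w_III·L_III = 0.37 × 0.646069 = 0.239045
Denominator: 0.0741967 + 0.149305 + 0.239045 = 0.462547
P(Cluster I | 0.5) ≈ 0.160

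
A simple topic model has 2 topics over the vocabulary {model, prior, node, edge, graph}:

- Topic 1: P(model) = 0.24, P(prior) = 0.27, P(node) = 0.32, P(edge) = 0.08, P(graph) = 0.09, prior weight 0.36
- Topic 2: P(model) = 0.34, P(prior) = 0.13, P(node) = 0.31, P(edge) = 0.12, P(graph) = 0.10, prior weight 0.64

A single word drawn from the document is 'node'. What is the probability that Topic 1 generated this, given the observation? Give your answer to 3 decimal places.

P(component k | x) = π_k·f_k(x) / marginal(x), where marginal(x) = Σ_j π_j·f_j(x).
Evaluate each component's likelihood at the observed value:
  p_1 = 0.32
  p_2 = 0.31
Multiply by the mixture weights:
  π_1·p_1 = 0.36 × 0.32 = 0.1152
  π_2·p_2 = 0.64 × 0.31 = 0.1984
Sum: 0.1152 + 0.1984 = 0.3136
So the posterior for Topic 1 is 0.1152 / 0.3136 ≈ 0.367.

0.367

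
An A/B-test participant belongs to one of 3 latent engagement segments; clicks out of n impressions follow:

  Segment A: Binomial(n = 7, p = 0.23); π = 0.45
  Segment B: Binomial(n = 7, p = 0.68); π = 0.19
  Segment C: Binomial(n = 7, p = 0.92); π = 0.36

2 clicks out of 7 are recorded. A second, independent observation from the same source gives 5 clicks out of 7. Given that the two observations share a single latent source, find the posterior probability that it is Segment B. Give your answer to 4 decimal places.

0.6405

The responsibility of component k is w_k f_k(x) divided by Σ_j w_j f_j(x).
Since both observations come from the same component, the likelihood for component k is f_k(x₁)·f_k(x₂).
  L_A = [C(7,2)·0.23^2·0.77^5 = 21·0.0529·0.270678 = 0.300697] × [0.00801383] = 0.00240973
  L_B = [C(7,2)·0.68^2·0.32^5 = 21·0.4624·0.00335544 = 0.0325827] × [0.312654] = 0.0101871
  L_C = [C(7,2)·0.92^2·0.08^5 = 21·0.8464·3.2768e-06 = 5.82432e-05] × [0.0885806] = 5.15921e-06
Weight by the priors:
  w_A·L_A = 0.45 × 0.00240973 = 0.00108438
  w_B·L_B = 0.19 × 0.0101871 = 0.00193555
  w_C·L_C = 0.36 × 5.15921e-06 = 1.85732e-06
Sum: 0.00108438 + 0.00193555 + 1.85732e-06 = 0.00302179
P(Segment B | data) ≈ 0.6405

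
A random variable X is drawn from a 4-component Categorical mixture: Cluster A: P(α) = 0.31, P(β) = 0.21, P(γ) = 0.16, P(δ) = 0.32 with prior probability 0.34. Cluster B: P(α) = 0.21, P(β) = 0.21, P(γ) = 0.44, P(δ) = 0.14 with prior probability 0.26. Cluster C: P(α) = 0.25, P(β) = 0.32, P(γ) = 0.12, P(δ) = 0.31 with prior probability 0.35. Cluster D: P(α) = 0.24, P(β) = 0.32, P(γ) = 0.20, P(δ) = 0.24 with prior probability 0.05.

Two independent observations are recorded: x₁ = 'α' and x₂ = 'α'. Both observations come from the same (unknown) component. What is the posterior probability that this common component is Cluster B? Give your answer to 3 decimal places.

0.166

The responsibility of component k is w_k f_k(x) divided by Σ_j w_j f_j(x).
Since both observations come from the same component, the likelihood for component k is f_k(x₁)·f_k(x₂).
  p_A = [0.31] × [0.31] = 0.0961
  p_B = [0.21] × [0.21] = 0.0441
  p_C = [0.25] × [0.25] = 0.0625
  p_D = [0.24] × [0.24] = 0.0576
Multiply by the mixture weights:
  w_A·p_A = 0.34 × 0.0961 = 0.032674
  w_B·p_B = 0.26 × 0.0441 = 0.011466
  w_C·p_C = 0.35 × 0.0625 = 0.021875
  w_D·p_D = 0.05 × 0.0576 = 0.00288
Evidence: 0.032674 + 0.011466 + 0.021875 + 0.00288 = 0.068895
Responsibility of Cluster B: 0.011466 / 0.068895 ≈ 0.166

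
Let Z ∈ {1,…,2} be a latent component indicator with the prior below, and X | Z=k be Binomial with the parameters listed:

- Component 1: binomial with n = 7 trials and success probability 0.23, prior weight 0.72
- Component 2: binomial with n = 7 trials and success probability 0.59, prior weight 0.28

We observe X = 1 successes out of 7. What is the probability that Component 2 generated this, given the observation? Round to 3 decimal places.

0.022

Posterior ∝ prior × likelihood, so P(k | x) ∝ w_k f_k(x); normalise over all components.
Evaluate each component's likelihood at the observed value:
  p_1 = 0.33556
  p_2 = 0.0196179
Unnormalised posteriors:
  w_1·p_1 = 0.72 × 0.33556 = 0.241603
  w_2·p_2 = 0.28 × 0.0196179 = 0.00549302
Sum: 0.241603 + 0.00549302 = 0.247096
P(Component 2 | the observation) ≈ 0.022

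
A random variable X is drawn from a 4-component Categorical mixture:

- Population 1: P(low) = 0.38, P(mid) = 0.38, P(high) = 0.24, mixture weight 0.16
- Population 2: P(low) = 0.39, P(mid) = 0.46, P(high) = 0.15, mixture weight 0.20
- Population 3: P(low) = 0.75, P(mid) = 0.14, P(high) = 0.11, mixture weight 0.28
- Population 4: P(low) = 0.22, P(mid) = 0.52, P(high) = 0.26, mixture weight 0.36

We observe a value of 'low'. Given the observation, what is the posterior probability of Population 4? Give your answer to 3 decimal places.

0.185

By Bayes' theorem, P(k | x) = w_k f_k(x) / Σ_j w_j f_j(x).
Categorical probabilities:
  f_1 = 0.38
  f_2 = 0.39
  f_3 = 0.75
  f_4 = 0.22
Prior × likelihood for each component:
  w_1·f_1 = 0.16 × 0.38 = 0.0608
  w_2·f_2 = 0.20 × 0.39 = 0.078
  w_3·f_3 = 0.28 × 0.75 = 0.21
  w_4·f_4 = 0.36 × 0.22 = 0.0792
Marginal: 0.0608 + 0.078 + 0.21 + 0.0792 = 0.428
P(Population 4 | x) = 0.0792 / 0.428 ≈ 0.185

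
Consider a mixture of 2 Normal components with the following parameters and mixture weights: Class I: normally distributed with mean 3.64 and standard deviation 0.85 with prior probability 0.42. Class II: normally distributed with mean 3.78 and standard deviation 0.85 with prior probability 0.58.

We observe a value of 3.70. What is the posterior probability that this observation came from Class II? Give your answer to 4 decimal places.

The responsibility of component k is w_k f_k(x) divided by Σ_j w_j f_j(x).
Evaluate each component's likelihood at the observed value:
  L_I = 0.468176
  L_II = 0.46727
Prior × likelihood for each component:
  w_I·L_I = 0.42 × 0.468176 = 0.196634
  w_II·L_II = 0.58 × 0.46727 = 0.271016
Denominator: 0.196634 + 0.271016 = 0.46765
P(Class II | x) = 0.271016 / 0.46765 ≈ 0.5795

0.5795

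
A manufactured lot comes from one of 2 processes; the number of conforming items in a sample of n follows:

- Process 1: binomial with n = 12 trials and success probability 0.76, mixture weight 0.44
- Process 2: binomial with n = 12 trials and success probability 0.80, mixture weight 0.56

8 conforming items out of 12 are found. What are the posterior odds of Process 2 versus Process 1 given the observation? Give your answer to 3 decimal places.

0.925

Posterior odds = (P(Z=i) f_i(x)) / (P(Z=j) f_j(x)); the normalising sum cancels.
Binomial probabilities:
  L_1 = 0.182793
  L_2 = 0.132876
Posterior odds = (P(Z=2)·L_2) / (P(Z=1)·L_1) = (0.56·0.132876) / (0.44·0.182793) = 0.0744103 / 0.0804288 ≈ 0.925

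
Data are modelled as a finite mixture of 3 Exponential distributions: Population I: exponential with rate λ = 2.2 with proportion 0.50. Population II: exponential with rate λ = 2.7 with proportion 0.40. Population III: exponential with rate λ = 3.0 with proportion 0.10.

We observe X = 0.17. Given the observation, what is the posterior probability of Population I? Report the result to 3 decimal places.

0.467

P(component k | x) = w_k·f_k(x) / marginal(x), where marginal(x) = Σ_j w_j·f_j(x).
Exponential densities:
  f_I = 1.51355
  f_II = 1.70617
  f_III = 1.80149
Prior × likelihood for each component:
  w_I·f_I = 0.50 × 1.51355 = 0.756775
  w_II·f_II = 0.40 × 1.70617 = 0.682468
  w_III·f_III = 0.10 × 1.80149 = 0.180149
Normaliser: 0.756775 + 0.682468 + 0.180149 = 1.61939
P(Population I | data) ≈ 0.467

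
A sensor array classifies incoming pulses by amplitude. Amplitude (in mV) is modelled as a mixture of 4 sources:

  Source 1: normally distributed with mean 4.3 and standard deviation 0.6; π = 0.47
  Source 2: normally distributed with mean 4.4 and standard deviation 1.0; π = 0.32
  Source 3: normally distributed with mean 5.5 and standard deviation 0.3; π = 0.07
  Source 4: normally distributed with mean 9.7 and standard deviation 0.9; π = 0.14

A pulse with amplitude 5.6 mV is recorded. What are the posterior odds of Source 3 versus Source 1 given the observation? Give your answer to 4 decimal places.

2.9464

Since P(k|x) ∝ π_k f_k(x), the posterior odds are π_i f_i(x) / (π_j f_j(x)).
Evaluate each component's likelihood at the observed value:
  f_1 = (1/(0.6·√(2π)))·exp(−(5.6−4.3)²/(2·0.6²)) = 0.664904·exp(-2.34722) = 0.0635877
  f_2 = (1/(1.0·√(2π)))·exp(−(5.6−4.4)²/(2·1.0²)) = 0.398942·exp(-0.72000) = 0.194186
  f_3 = (1/(0.3·√(2π)))·exp(−(5.6−5.5)²/(2·0.3²)) = 1.329808·exp(-0.05556) = 1.25794
  f_4 = (1/(0.9·√(2π)))·exp(−(5.6−9.7)²/(2·0.9²)) = 0.443269·exp(-10.37654) = 1.38099e-05
Odds = (0.07/0.47) × (1.25794/0.0635877) = 0.148936 × 19.7828 ≈ 2.9464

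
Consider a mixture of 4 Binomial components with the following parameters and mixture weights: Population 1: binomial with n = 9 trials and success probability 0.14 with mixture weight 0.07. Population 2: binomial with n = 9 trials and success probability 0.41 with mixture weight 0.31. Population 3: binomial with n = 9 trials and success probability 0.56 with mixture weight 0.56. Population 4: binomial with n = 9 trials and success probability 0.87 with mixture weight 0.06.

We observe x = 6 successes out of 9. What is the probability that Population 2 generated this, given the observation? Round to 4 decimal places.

By Bayes' theorem, P(k | x) = P(Z=k) f_k(x) / Σ_j P(Z=j) f_j(x).
Component likelihoods at x = 6 successes out of 9:
  p_1 = C(9,6)·0.14^6·0.86^3 = 84·7.52954e-06·0.636056 = 0.000402293
  p_2 = C(9,6)·0.41^6·0.59^3 = 84·0.0047501·0.205379 = 0.081948
  p_3 = C(9,6)·0.56^6·0.44^3 = 84·0.030841·0.085184 = 0.220681
  p_4 = C(9,6)·0.87^6·0.13^3 = 84·0.433626·0.002197 = 0.0800248
Unnormalised posteriors:
  P(Z=1)·p_1 = 0.07 × 0.000402293 = 2.81605e-05
  P(Z=2)·p_2 = 0.31 × 0.081948 = 0.0254039
  P(Z=3)·p_3 = 0.56 × 0.220681 = 0.123582
  P(Z=4)·p_4 = 0.06 × 0.0800248 = 0.00480149
Marginal: 2.81605e-05 + 0.0254039 + 0.123582 + 0.00480149 = 0.153815
Responsibility of Population 2: 0.0254039 / 0.153815 ≈ 0.1652

0.1652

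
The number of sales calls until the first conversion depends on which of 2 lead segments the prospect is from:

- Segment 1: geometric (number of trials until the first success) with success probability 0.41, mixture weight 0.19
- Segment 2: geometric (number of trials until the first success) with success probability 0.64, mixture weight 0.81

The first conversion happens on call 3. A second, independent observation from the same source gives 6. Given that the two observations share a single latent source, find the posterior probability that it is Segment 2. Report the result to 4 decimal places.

By Bayes' theorem, P(k | x) = π_k f_k(x) / Σ_j π_j f_j(x).
Since both observations come from the same component, the likelihood for component k is f_k(x₁)·f_k(x₂).
  p_1 = [0.142721] × [0.0293119] = 0.00418342
  p_2 = [0.082944] × [0.00386984] = 0.00032098
Multiply by the mixture weights:
  π_1·p_1 = 0.19 × 0.00418342 = 0.00079485
  π_2·p_2 = 0.81 × 0.00032098 = 0.000259993
Marginal: 0.00079485 + 0.000259993 = 0.00105484
P(Segment 2 | data) = 0.000259993 / 0.00105484 ≈ 0.2465

0.2465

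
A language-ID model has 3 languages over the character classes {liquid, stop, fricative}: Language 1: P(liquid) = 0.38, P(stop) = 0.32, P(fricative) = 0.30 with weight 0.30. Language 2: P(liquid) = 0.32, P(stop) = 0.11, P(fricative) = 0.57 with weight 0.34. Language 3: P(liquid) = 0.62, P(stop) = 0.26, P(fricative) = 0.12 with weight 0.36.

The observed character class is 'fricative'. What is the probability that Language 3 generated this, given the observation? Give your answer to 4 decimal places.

By Bayes' theorem, P(k | x) = w_k f_k(x) / Σ_j w_j f_j(x).
Evaluate each component's likelihood at the observed value:
  L_1 = P(fricative | comp) = 0.30
  L_2 = P(fricative | comp) = 0.57
  L_3 = P(fricative | comp) = 0.12
Unnormalised posteriors:
  w_1·L_1 = 0.30 × 0.3 = 0.09
  w_2·L_2 = 0.34 × 0.57 = 0.1938
  w_3·L_3 = 0.36 × 0.12 = 0.0432
Evidence: 0.09 + 0.1938 + 0.0432 = 0.327
Responsibility of Language 3: 0.0432 / 0.327 ≈ 0.1321

0.1321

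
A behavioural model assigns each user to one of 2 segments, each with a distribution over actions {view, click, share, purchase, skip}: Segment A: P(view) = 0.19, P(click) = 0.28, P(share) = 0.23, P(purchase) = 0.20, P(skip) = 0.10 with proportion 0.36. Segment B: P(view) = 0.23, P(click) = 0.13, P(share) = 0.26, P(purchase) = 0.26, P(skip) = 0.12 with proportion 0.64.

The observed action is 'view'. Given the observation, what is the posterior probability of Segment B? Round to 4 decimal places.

P(component k | x) = π_k·f_k(x) / marginal(x), where marginal(x) = Σ_j π_j·f_j(x).
Categorical probabilities:
  L_A = 0.19
  L_B = 0.23
Unnormalised posteriors:
  π_A·L_A = 0.36 × 0.19 = 0.0684
  π_B·L_B = 0.64 × 0.23 = 0.1472
Evidence: 0.0684 + 0.1472 = 0.2156
Responsibility of Segment B: 0.1472 / 0.2156 ≈ 0.6827

0.6827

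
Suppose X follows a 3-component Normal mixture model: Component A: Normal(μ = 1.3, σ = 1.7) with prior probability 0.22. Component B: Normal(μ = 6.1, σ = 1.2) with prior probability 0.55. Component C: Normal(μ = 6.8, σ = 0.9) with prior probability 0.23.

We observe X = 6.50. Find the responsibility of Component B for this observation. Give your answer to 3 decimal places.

The responsibility of component k is w_k f_k(x) divided by Σ_j w_j f_j(x).
Normal densities:
  f_A = (1/(1.7·√(2π)))·exp(−(6.50−1.3)²/(2·1.7²)) = 0.234672·exp(-4.67820) = 0.00218145
  f_B = (1/(1.2·√(2π)))·exp(−(6.50−6.1)²/(2·1.2²)) = 0.332452·exp(-0.05556) = 0.314486
  f_C = (1/(0.9·√(2π)))·exp(−(6.50−6.8)²/(2·0.9²)) = 0.443269·exp(-0.05556) = 0.419315
Weight by the priors:
  w_A·f_A = 0.22 × 0.00218145 = 0.000479918
  w_B·f_B = 0.55 × 0.314486 = 0.172967
  w_C·f_C = 0.23 × 0.419315 = 0.0964424
Sum: 0.000479918 + 0.172967 + 0.0964424 = 0.26989
Responsibility of Component B: 0.172967 / 0.26989 ≈ 0.641

0.641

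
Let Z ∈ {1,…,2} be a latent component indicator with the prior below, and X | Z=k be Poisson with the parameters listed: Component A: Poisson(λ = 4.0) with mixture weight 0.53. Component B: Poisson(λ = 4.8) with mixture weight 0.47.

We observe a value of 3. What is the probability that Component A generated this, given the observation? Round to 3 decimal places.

0.592

Posterior ∝ prior × likelihood, so P(k | x) ∝ π_k f_k(x); normalise over all components.
Poisson probabilities:
  p_A = 0.195367
  p_B = 0.151691
Multiply by the mixture weights:
  π_A·p_A = 0.53 × 0.195367 = 0.103544
  π_B·p_B = 0.47 × 0.151691 = 0.0712946
Normaliser: 0.103544 + 0.0712946 = 0.174839
P(Component A | x) = 0.103544 / 0.174839 ≈ 0.592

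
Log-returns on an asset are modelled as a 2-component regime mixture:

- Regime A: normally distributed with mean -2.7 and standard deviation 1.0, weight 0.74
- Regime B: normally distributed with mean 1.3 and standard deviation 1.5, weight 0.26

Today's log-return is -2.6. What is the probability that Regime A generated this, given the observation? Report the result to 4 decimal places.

The responsibility of component k is w_k f_k(x) divided by Σ_j w_j f_j(x).
Normal densities:
  L_A = 0.396953
  L_B = 0.00905531
Prior × likelihood for each component:
  w_A·L_A = 0.74 × 0.396953 = 0.293745
  w_B·L_B = 0.26 × 0.00905531 = 0.00235438
Denominator: 0.293745 + 0.00235438 = 0.296099
P(Regime A | data) ≈ 0.9920

0.9920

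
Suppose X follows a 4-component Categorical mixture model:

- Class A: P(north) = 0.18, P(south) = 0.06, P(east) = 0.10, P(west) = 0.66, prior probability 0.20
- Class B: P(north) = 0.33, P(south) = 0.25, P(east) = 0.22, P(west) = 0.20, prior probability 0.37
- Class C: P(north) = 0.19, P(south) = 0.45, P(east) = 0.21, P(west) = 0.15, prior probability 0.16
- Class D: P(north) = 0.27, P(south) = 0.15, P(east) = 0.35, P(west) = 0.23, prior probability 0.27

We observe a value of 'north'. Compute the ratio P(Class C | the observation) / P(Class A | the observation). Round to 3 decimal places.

The posterior odds equal the prior odds times the likelihood ratio: (π_i/π_j)·(f_i(x)/f_j(x)).
Categorical probabilities:
  f_A = 0.18
  f_B = 0.33
  f_C = 0.19
  f_D = 0.27
Posterior odds = (π_C·f_C) / (π_A·f_A) = (0.16·0.19) / (0.20·0.18) = 0.0304 / 0.036 ≈ 0.844

0.844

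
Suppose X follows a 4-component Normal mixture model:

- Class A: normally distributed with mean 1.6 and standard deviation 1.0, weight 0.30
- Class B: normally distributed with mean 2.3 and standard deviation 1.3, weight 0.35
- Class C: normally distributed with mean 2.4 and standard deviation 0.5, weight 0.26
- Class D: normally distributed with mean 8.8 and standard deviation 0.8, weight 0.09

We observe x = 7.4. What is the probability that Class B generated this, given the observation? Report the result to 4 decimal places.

The responsibility of component k is w_k f_k(x) divided by Σ_j w_j f_j(x).
Normal densities:
  p_A = 1.97732e-08
  p_B = 0.000139622
  p_C = 1.53892e-22
  p_D = 0.107847
Multiply by the mixture weights:
  w_A·p_A = 0.30 × 1.97732e-08 = 5.93196e-09
  w_B·p_B = 0.35 × 0.000139622 = 4.88678e-05
  w_C·p_C = 0.26 × 1.53892e-22 = 4.00119e-23
  w_D·p_D = 0.09 × 0.107847 = 0.0097062
Normaliser: 5.93196e-09 + 4.88678e-05 + 4.00119e-23 + 0.0097062 = 0.00975507
So the posterior for Class B is 4.88678e-05 / 0.00975507 ≈ 0.0050.

0.0050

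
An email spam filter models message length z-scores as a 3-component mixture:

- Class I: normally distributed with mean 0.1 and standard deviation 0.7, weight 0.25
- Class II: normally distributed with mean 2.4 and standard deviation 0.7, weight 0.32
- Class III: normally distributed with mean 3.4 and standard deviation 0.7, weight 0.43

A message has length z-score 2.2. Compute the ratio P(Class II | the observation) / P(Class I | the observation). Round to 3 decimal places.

110.614

Only the two components matter; the odds are (π_i f_i(x)) / (π_j f_j(x)).
Evaluate each component's likelihood at the observed value:
  p_I = (1/(0.7·√(2π)))·exp(−(2.2−0.1)²/(2·0.7²)) = 0.569918·exp(-4.50000) = 0.00633121
  p_II = (1/(0.7·√(2π)))·exp(−(2.2−2.4)²/(2·0.7²)) = 0.569918·exp(-0.04082) = 0.547124
  p_III = (1/(0.7·√(2π)))·exp(−(2.2−3.4)²/(2·0.7²)) = 0.569918·exp(-1.46939) = 0.131119
Odds = (0.32/0.25) × (0.547124/0.00633121) = 1.28 × 86.4169 ≈ 110.614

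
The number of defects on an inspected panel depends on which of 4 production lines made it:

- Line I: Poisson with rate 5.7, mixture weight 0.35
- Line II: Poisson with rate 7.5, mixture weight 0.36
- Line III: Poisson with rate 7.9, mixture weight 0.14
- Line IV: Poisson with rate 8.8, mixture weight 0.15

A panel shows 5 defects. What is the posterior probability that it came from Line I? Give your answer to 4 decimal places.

The responsibility of component k is π_k f_k(x) divided by Σ_j π_j f_j(x).
Evaluate each component's likelihood at the observed value:
  f_I = 0.16777
  f_II = 0.109375
  f_III = 0.0950666
  f_IV = 0.0662889
Unnormalised posteriors:
  π_I·f_I = 0.35 × 0.16777 = 0.0587195
  π_II·f_II = 0.36 × 0.109375 = 0.0393749
  π_III·f_III = 0.14 × 0.0950666 = 0.0133093
  π_IV·f_IV = 0.15 × 0.0662889 = 0.00994333
Normaliser: 0.0587195 + 0.0393749 + 0.0133093 + 0.00994333 = 0.121347
So the posterior for Line I is 0.0587195 / 0.121347 ≈ 0.4839.

0.4839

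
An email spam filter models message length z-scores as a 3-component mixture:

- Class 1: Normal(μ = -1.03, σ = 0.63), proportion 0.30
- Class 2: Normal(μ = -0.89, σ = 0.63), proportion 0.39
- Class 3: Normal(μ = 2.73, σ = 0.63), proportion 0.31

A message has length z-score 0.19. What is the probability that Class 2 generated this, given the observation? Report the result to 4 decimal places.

0.6606

The responsibility of component k is π_k f_k(x) divided by Σ_j π_j f_j(x).
Evaluate each component's likelihood at the observed value:
  p_1 = (1/(0.63·√(2π)))·exp(−(0.19−-1.03)²/(2·0.63²)) = 0.633242·exp(-1.87503) = 0.0971077
  p_2 = (1/(0.63·√(2π)))·exp(−(0.19−-0.89)²/(2·0.63²)) = 0.633242·exp(-1.46939) = 0.145688
  p_3 = (1/(0.63·√(2π)))·exp(−(0.19−2.73)²/(2·0.63²)) = 0.633242·exp(-8.12749) = 0.000187002
Prior × likelihood for each component:
  π_1·p_1 = 0.30 × 0.0971077 = 0.0291323
  π_2·p_2 = 0.39 × 0.145688 = 0.0568182
  π_3·p_3 = 0.31 × 0.000187002 = 5.79706e-05
Evidence: 0.0291323 + 0.0568182 + 5.79706e-05 = 0.0860084
P(Class 2 | data) ≈ 0.6606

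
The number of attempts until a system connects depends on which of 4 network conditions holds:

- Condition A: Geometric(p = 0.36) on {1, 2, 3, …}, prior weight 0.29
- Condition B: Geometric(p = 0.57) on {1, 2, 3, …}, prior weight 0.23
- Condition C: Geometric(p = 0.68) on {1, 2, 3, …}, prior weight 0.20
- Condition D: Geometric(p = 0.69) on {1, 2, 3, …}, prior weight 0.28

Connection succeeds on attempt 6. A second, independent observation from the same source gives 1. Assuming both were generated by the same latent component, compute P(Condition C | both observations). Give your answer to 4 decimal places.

0.0533

P(component k | x) = w_k·f_k(x) / marginal(x), where marginal(x) = Σ_j w_j·f_j(x).
Since both observations come from the same component, the likelihood for component k is f_k(x₁)·f_k(x₂).
  L_A = [0.36·(1−0.36)^5 = 0.36·0.107374 = 0.0386547] × [0.36] = 0.0139157
  L_B = [0.57·(1−0.57)^5 = 0.57·0.0147008 = 0.00837948] × [0.57] = 0.0047763
  L_C = [0.68·(1−0.68)^5 = 0.68·0.00335544 = 0.0022817] × [0.68] = 0.00155156
  L_D = [0.69·(1−0.69)^5 = 0.69·0.00286292 = 0.00197541] × [0.69] = 0.00136303
Weight by the priors:
  w_A·L_A = 0.29 × 0.0139157 = 0.00403555
  w_B·L_B = 0.23 × 0.0047763 = 0.00109855
  w_C·L_C = 0.20 × 0.00155156 = 0.000310311
  w_D·L_D = 0.28 × 0.00136303 = 0.000381649
Evidence: 0.00403555 + 0.00109855 + 0.000310311 + 0.000381649 = 0.00582606
P(Condition C | data) ≈ 0.0533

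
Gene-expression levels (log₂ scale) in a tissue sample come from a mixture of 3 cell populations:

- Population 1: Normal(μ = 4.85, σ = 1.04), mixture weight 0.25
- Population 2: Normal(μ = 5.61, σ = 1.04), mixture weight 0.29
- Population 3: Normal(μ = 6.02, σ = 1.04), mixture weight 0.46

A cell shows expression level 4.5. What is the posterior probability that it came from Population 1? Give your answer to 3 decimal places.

P(component k | x) = w_k·f_k(x) / marginal(x), where marginal(x) = Σ_j w_j·f_j(x).
Normal densities:
  L_1 = 0.362479
  L_2 = 0.217027
  L_3 = 0.131835
Multiply by the mixture weights:
  w_1·L_1 = 0.25 × 0.362479 = 0.0906198
  w_2·L_2 = 0.29 × 0.217027 = 0.0629379
  w_3·L_3 = 0.46 × 0.131835 = 0.060644
Normaliser: 0.0906198 + 0.0629379 + 0.060644 = 0.214202
So the posterior for Population 1 is 0.0906198 / 0.214202 ≈ 0.423.

0.423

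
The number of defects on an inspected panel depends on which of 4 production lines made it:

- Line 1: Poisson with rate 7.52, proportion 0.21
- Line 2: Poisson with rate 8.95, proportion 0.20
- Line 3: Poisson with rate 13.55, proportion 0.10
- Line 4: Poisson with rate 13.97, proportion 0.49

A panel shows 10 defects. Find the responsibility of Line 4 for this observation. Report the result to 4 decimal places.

Apply Bayes' rule: the posterior for each component is proportional to its prior times its likelihood at x.
Evaluate each component's likelihood at the observed value:
  f_1 = 0.0864014
  f_2 = 0.117905
  f_3 = 0.074979
  f_4 = 0.0668509
Unnormalised posteriors:
  π_1·f_1 = 0.21 × 0.0864014 = 0.0181443
  π_2·f_2 = 0.20 × 0.117905 = 0.023581
  π_3·f_3 = 0.10 × 0.074979 = 0.0074979
  π_4·f_4 = 0.49 × 0.0668509 = 0.0327569
Marginal: 0.0181443 + 0.023581 + 0.0074979 + 0.0327569 = 0.0819801
Responsibility of Line 4: 0.0327569 / 0.0819801 ≈ 0.3996

0.3996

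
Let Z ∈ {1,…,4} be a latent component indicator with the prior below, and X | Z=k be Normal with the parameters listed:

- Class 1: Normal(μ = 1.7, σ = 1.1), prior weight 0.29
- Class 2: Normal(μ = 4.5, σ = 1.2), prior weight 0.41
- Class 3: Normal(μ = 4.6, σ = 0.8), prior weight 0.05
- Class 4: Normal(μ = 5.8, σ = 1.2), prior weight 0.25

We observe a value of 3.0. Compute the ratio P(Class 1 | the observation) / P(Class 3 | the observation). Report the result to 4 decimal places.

Posterior odds = (π_i f_i(x)) / (π_j f_j(x)); the normalising sum cancels.
Evaluate each component's likelihood at the observed value:
  p_1 = 0.180397
  p_2 = 0.152208
  p_3 = 0.0674887
  p_4 = 0.0218516
0.0523151 / 0.00337444 ≈ 15.5034

15.5034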